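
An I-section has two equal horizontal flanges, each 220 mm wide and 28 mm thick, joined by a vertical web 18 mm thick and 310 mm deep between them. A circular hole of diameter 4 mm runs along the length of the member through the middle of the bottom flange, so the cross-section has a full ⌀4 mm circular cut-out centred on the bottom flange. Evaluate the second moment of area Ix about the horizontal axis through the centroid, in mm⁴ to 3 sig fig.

Ix ≈ 3.97 × 10⁸ mm⁴

Treat the section as a set of non-overlapping primitives; coordinates are from the bounding-box lower-left.
Bottom flange: 220 × 28, A = 6 160 mm², y = 14 mm, Ī = 402 453 mm⁴.
Web: 18 × 310, A = 5 580 mm², y = 183 mm, Ī = 44 686 500 mm⁴.
Top flange: 220 × 28, A = 6 160 mm², y = 352 mm, Ī = 402 453 mm⁴.
Hole (subtracted): ⌀4, A = 12.566 mm², y = 14 mm, Ī = 12.566 mm⁴.
Centroid: ȳ = ΣA·y / ΣA = 183.12 mm.
Transfer each piece to the horizontal axis through the centroid using Ī + A·d² with d = y − 183.12:
  bottom flange: d = -169.12 mm → contributes +176 585 499 mm⁴
  web: d = -0.11873 mm → contributes +44 686 579 mm⁴
  top flange: d = 168.88 mm → contributes +176 091 102 mm⁴
  hole: d = -169.12 mm → contributes −359 425 mm⁴
Total I = 397 003 754 mm⁴.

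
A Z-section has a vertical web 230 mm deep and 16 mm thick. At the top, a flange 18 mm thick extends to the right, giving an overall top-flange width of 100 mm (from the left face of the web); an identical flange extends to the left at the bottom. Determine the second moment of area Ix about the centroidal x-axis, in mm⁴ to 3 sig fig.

Ix ≈ 5.03 × 10⁷ mm⁴

Break the section into simple shapes (no overlaps), measuring from the bottom-left corner of the bounding box.
Web: 16 × 230, A = 3 680 mm², y = 115 mm, Ī = 16 222 667 mm⁴.
Top flange (beyond web): 84 × 18, A = 1 512 mm², y = 221 mm, Ī = 40 824 mm⁴.
Bottom flange (beyond web): 84 × 18, A = 1 512 mm², y = 9 mm, Ī = 40 824 mm⁴.
Centroid: ȳ = ΣA·y / ΣA = 115 mm.
Transfer each piece to the centroidal x-axis using Ī + A·d² with d = y − 115:
  web: d = 0 mm → contributes +16 222 667 mm⁴
  top flange (beyond web): d = 106 mm → contributes +17 029 656 mm⁴
  bottom flange (beyond web): d = -106 mm → contributes +17 029 656 mm⁴
Total I = 50 281 979 mm⁴.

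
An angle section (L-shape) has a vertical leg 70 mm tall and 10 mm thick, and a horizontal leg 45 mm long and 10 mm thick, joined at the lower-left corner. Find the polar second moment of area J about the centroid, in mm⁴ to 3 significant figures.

Split into non-overlapping primitives; take the origin at the lower-left of the bounding box.
Vertical leg: 10 × 70, A = 700 mm², y = 35 mm, Ī = 285 833 mm⁴.
Horizontal leg (remainder): 35 × 10, A = 350 mm², y = 5 mm, Ī = 2916.7 mm⁴.
Centroid: ȳ = ΣA·y / ΣA = 25 mm.
Transfer each piece to the centroidal x-axis using Ī + A·d² with d = y − 25:
  vertical leg: d = 10 mm → contributes +355 833 mm⁴
  horizontal leg (remainder): d = -20 mm → contributes +142 917 mm⁴
Total I = 498 750 mm⁴.
For the y-axis: x̄ = 12.5 mm.
Repeating about the centroidal y-axis gives I_y = 159 688 mm⁴.
Polar second moment: J = I_x + I_y = 658 438 mm⁴.

J ≈ 6.58 × 10⁵ mm⁴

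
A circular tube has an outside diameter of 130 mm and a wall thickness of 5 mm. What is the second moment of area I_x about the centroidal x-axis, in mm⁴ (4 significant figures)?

I_x ≈ 3.841 × 10⁶ mm⁴

Decompose the section into non-overlapping parts with the origin at the bottom-left of its bounding rectangle.
Outer circle: ⌀130, A = 13273.2 mm², y = 65 mm, Ī = 14 019 848 mm⁴.
Bore (subtracted): ⌀120, A = 11309.7 mm², y = 65 mm, Ī = 10 178 760 mm⁴.
By symmetry the centroid is at mid-height, ȳ = 65 mm.
All pieces are centred on the centroidal x-axis, so I = ΣĪ (holes subtracted) = 3 841 088 mm⁴.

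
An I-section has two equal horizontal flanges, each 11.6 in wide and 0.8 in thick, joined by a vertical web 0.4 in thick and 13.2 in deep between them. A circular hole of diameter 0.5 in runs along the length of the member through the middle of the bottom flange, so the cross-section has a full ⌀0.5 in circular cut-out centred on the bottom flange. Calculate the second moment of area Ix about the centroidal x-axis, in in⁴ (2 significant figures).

Split into non-overlapping primitives; take the origin at the lower-left of the bounding box.
Bottom flange: 11.6 × 0.8, A = 9.28 in², y = 0.4 in, Ī = 0.4949 in⁴.
Web: 0.4 × 13.2, A = 5.28 in², y = 7.4 in, Ī = 76.67 in⁴.
Top flange: 11.6 × 0.8, A = 9.28 in², y = 14.4 in, Ī = 0.4949 in⁴.
Hole (subtracted): ⌀0.5, A = 0.1963 in², y = 0.4 in, Ī = 0.003068 in⁴.
Centroid: ȳ = ΣA·y / ΣA = 7.458 in.
Transfer each piece to the centroidal x-axis using Ī + A·d² with d = y − 7.458:
  bottom flange: d = -7.058 in → contributes +462.8 in⁴
  web: d = -0.05813 in → contributes +76.68 in⁴
  top flange: d = 6.942 in → contributes +447.7 in⁴
  hole: d = -7.058 in → contributes −9.785 in⁴
Total I = 977.4 in⁴.

Ix ≈ 980 in⁴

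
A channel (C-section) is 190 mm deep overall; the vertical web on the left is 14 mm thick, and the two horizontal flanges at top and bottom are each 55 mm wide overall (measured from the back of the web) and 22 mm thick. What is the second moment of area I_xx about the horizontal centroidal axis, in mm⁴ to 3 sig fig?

I_xx ≈ 2.08 × 10⁷ mm⁴

Split into non-overlapping primitives; take the origin at the lower-left of the bounding box.
Web: 14 × 190, A = 2 660 mm², y = 95 mm, Ī = 8 002 167 mm⁴.
Top flange (beyond web): 41 × 22, A = 902 mm², y = 179 mm, Ī = 36 381 mm⁴.
Bottom flange (beyond web): 41 × 22, A = 902 mm², y = 11 mm, Ī = 36 381 mm⁴.
By symmetry the centroid is at mid-height, ȳ = 95 mm.
Transfer each piece to the horizontal centroidal axis using Ī + A·d² with d = y − 95:
  web: d = 0 mm → contributes +8 002 167 mm⁴
  top flange (beyond web): d = 84 mm → contributes +6 400 893 mm⁴
  bottom flange (beyond web): d = -84 mm → contributes +6 400 893 mm⁴
Total I = 20 803 952 mm⁴.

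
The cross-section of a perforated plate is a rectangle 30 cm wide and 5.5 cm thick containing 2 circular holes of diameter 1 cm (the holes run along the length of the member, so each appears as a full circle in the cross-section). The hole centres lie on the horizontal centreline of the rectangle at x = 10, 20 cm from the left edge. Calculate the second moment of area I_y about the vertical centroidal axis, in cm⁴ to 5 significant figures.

I_y ≈ 1.2336 × 10⁴ cm⁴

Treat the section as a set of non-overlapping primitives; coordinates are from the bounding-box lower-left.
Plate: 30 × 5.5, A = 165 cm², x = 15 cm, Ī = 12 375 cm⁴.
Hole 1 (subtracted): ⌀1, A = 0.7853982 cm², x = 10 cm, Ī = 0.04908739 cm⁴.
Hole 2 (subtracted): ⌀1, A = 0.7853982 cm², x = 20 cm, Ī = 0.04908739 cm⁴.
By symmetry the centroid is at mid-width, x̄ = 15 cm.
Transfer each piece to the vertical centroidal axis using Ī + A·d² with d = x − 15:
  plate: d = 0 cm → contributes +12 375 cm⁴
  hole 1: d = -5 cm → contributes −19.68404 cm⁴
  hole 2: d = 5 cm → contributes −19.68404 cm⁴
Total I = 12335.63 cm⁴.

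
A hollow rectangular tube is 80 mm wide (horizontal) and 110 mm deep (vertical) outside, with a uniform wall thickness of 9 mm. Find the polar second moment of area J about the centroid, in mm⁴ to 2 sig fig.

Split into non-overlapping primitives; take the origin at the lower-left of the bounding box.
Outer rectangle: 80 × 110, A = 8 800 mm², y = 55 mm, Ī = 8 873 333 mm⁴.
Inner void (subtracted): 62 × 92, A = 5 704 mm², y = 55 mm, Ī = 4 023 221 mm⁴.
By symmetry the centroid is at mid-height, ȳ = 55 mm.
All pieces are centred on the centroidal x-axis, so I = ΣĪ (holes subtracted) = 4 850 112 mm⁴.
Repeating about the centroidal y-axis gives I_y = 2 866 152 mm⁴.
Polar second moment: J = I_x + I_y = 7 716 264 mm⁴.

J ≈ 7.7 × 10⁶ mm⁴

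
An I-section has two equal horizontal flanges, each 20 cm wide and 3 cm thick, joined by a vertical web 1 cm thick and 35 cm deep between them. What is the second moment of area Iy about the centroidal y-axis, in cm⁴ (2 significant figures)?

Split into non-overlapping primitives; take the origin at the lower-left of the bounding box.
Bottom flange: 20 × 3, A = 60 cm², x = 10 cm, Ī = 2 000 cm⁴.
Web: 1 × 35, A = 35 cm², x = 10 cm, Ī = 2.917 cm⁴.
Top flange: 20 × 3, A = 60 cm², x = 10 cm, Ī = 2 000 cm⁴.
By symmetry the centroid is at mid-width, x̄ = 10 cm.
All pieces are centred on the centroidal y-axis, so I = ΣĪ = 4 003 cm⁴.

Iy ≈ 4000 cm⁴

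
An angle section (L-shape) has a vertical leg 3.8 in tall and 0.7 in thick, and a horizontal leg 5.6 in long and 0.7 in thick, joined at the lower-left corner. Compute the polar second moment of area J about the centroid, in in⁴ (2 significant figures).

Decompose the section into non-overlapping parts with the origin at the bottom-left of its bounding rectangle.
Vertical leg: 0.7 × 3.8, A = 2.66 in², y = 1.9 in, Ī = 3.201 in⁴.
Horizontal leg (remainder): 4.9 × 0.7, A = 3.43 in², y = 0.35 in, Ī = 0.1401 in⁴.
Centroid: ȳ = ΣA·y / ΣA = 1.027 in.
Transfer each piece to the centroidal x-axis using Ī + A·d² with d = y − 1.027:
  vertical leg: d = 0.873 in → contributes +5.228 in⁴
  horizontal leg (remainder): d = -0.677 in → contributes +1.712 in⁴
Total I = 6.94 in⁴.
For the y-axis: x̄ = 1.927 in.
Repeating about the centroidal y-axis gives I_y = 18.72 in⁴.
Polar second moment: J = I_x + I_y = 25.66 in⁴.

J ≈ 26 in⁴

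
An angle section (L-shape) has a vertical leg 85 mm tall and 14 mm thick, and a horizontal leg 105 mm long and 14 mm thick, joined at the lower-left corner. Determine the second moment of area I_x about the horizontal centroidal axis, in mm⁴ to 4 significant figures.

I_x ≈ 1.513 × 10⁶ mm⁴

Split into non-overlapping primitives; take the origin at the lower-left of the bounding box.
Vertical leg: 14 × 85, A = 1 190 mm², y = 42.5 mm, Ī = 716 479 mm⁴.
Horizontal leg (remainder): 91 × 14, A = 1 274 mm², y = 7 mm, Ī = 20808.7 mm⁴.
Centroid: ȳ = ΣA·y / ΣA = 24.1449 mm.
Transfer each piece to the horizontal centroidal axis using Ī + A·d² with d = y − 24.1449:
  vertical leg: d = 18.3551 mm → contributes +1 117 402 mm⁴
  horizontal leg (remainder): d = -17.1449 mm → contributes +395 297 mm⁴
Total I = 1 512 700 mm⁴.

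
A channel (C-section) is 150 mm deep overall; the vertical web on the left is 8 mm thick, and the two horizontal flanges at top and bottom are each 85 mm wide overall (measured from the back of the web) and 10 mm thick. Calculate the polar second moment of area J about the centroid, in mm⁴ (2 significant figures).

Split into non-overlapping primitives; take the origin at the lower-left of the bounding box.
Web: 8 × 150, A = 1 200 mm², y = 75 mm, Ī = 2 250 000 mm⁴.
Top flange (beyond web): 77 × 10, A = 770 mm², y = 145 mm, Ī = 6 417 mm⁴.
Bottom flange (beyond web): 77 × 10, A = 770 mm², y = 5 mm, Ī = 6 417 mm⁴.
By symmetry the centroid is at mid-height, ȳ = 75 mm.
Transfer each piece to the centroidal x-axis using Ī + A·d² with d = y − 75:
  web: d = 0 mm → contributes +2 250 000 mm⁴
  top flange (beyond web): d = 70 mm → contributes +3 779 417 mm⁴
  bottom flange (beyond web): d = -70 mm → contributes +3 779 417 mm⁴
Total I = 9 808 833 mm⁴.
For the y-axis: x̄ = 27.89 mm.
Repeating about the centroidal y-axis gives I_y = 1 985 518 mm⁴.
Polar second moment: J = I_x + I_y = 11 794 352 mm⁴.

J ≈ 1.2 × 10⁷ mm⁴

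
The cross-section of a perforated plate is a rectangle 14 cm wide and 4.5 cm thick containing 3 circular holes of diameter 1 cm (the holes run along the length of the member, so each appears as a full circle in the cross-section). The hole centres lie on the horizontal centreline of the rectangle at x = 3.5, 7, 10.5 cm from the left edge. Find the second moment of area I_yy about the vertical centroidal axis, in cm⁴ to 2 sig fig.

I_yy ≈ 1000 cm⁴

Split into non-overlapping primitives; take the origin at the lower-left of the bounding box.
Plate: 14 × 4.5, A = 63 cm², x = 7 cm, Ī = 1 029 cm⁴.
Hole 1 (subtracted): ⌀1, A = 0.7854 cm², x = 3.5 cm, Ī = 0.04909 cm⁴.
Hole 2 (subtracted): ⌀1, A = 0.7854 cm², x = 7 cm, Ī = 0.04909 cm⁴.
Hole 3 (subtracted): ⌀1, A = 0.7854 cm², x = 10.5 cm, Ī = 0.04909 cm⁴.
By symmetry the centroid is at mid-width, x̄ = 7 cm.
Transfer each piece to the vertical centroidal axis using Ī + A·d² with d = x − 7:
  plate: d = 0 cm → contributes +1 029 cm⁴
  hole 1: d = -3.5 cm → contributes −9.67 cm⁴
  hole 2: d = 0 cm → contributes −0.04909 cm⁴
  hole 3: d = 3.5 cm → contributes −9.67 cm⁴
Total I = 1 010 cm⁴.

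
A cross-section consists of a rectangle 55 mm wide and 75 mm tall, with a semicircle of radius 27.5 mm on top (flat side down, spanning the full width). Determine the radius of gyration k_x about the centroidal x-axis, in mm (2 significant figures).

Decompose the section into non-overlapping parts with the origin at the bottom-left of its bounding rectangle.
Rectangular body: 55 × 75, A = 4 125 mm², y = 37.5 mm, Ī = 1 933 594 mm⁴.
Semicircular cap: semicircle r = 27.5, A = 1 188 mm², y = 86.67 mm, Ī = 62 772 mm⁴.
Centroid: ȳ = ΣA·y / ΣA = 48.49 mm.
Transfer each piece to the centroidal x-axis using Ī + A·d² with d = y − 48.49:
  rectangular body: d = -10.99 mm → contributes +2 432 195 mm⁴
  semicircular cap: d = 38.18 mm → contributes +1 794 150 mm⁴
Total I = 4 226 345 mm⁴.
Radius of gyration: k = √(I/A) = √(4 226 345 / 5 313) = 28.2 mm.

k_x ≈ 28 mm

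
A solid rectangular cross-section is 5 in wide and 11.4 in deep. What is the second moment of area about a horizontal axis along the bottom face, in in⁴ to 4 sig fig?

The section: 5 × 11.4, A = 57 in², y = 5.7 in, Ī = 617.31 in⁴.
Transfer it to a horizontal axis along the bottom face using Ī + A·d² with d = y − 0:
  the section: d = 5.7 in → contributes +2469.24 in⁴
Total I = 2469.24 in⁴.

I_base ≈ 2469 in⁴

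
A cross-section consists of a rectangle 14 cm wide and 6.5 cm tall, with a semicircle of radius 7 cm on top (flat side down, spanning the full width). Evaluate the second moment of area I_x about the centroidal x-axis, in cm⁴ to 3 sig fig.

I_x ≈ 2200 cm⁴

Split into non-overlapping primitives; take the origin at the lower-left of the bounding box.
Rectangular body: 14 × 6.5, A = 91 cm², y = 3.25 cm, Ī = 320.4 cm⁴.
Semicircular cap: semicircle r = 7, A = 76.969 cm², y = 9.4709 cm, Ī = 263.53 cm⁴.
Centroid: ȳ = ΣA·y / ΣA = 6.1006 cm.
Transfer each piece to the centroidal x-axis using Ī + A·d² with d = y − 6.1006:
  rectangular body: d = -2.8506 cm → contributes +1059.9 cm⁴
  semicircular cap: d = 3.3703 cm → contributes +1137.8 cm⁴
Total I = 2197.7 cm⁴.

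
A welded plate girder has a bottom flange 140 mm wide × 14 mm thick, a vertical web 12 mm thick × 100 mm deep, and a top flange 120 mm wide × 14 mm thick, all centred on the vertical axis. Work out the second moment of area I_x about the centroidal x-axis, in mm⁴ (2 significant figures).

I_x ≈ 1.3 × 10⁷ mm⁴

Break the section into simple shapes (no overlaps), measuring from the bottom-left corner of the bounding box.
Bottom plate: 140 × 14, A = 1 960 mm², y = 7 mm, Ī = 32 013 mm⁴.
Web plate: 12 × 100, A = 1 200 mm², y = 64 mm, Ī = 1 000 000 mm⁴.
Top plate: 120 × 14, A = 1 680 mm², y = 121 mm, Ī = 27 440 mm⁴.
Centroid: ȳ = ΣA·y / ΣA = 60.7 mm.
Transfer each piece to the centroidal x-axis using Ī + A·d² with d = y − 60.7:
  bottom plate: d = -53.7 mm → contributes +5 684 568 mm⁴
  web plate: d = 3.298 mm → contributes +1 013 048 mm⁴
  top plate: d = 60.3 mm → contributes +6 135 569 mm⁴
Total I = 12 833 185 mm⁴.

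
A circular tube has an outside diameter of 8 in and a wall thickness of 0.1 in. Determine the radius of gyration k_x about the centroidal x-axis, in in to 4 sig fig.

k_x ≈ 2.793 in

Break the section into simple shapes (no overlaps), measuring from the bottom-left corner of the bounding box.
Outer circle: ⌀8, A = 50.2655 in², y = 4 in, Ī = 201.062 in⁴.
Bore (subtracted): ⌀7.8, A = 47.7836 in², y = 4 in, Ī = 181.697 in⁴.
By symmetry the centroid is at mid-height, ȳ = 4 in.
All pieces are centred on the centroidal x-axis, so I = ΣĪ (holes subtracted) = 19.3647 in⁴.
Radius of gyration: k = √(I/A) = √(19.3647 / 2.48186) = 2.7933 in.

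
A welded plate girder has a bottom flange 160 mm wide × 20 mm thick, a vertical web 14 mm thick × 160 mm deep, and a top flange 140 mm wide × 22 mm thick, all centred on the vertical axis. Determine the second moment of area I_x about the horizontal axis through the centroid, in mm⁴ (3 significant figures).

Decompose the section into non-overlapping parts with the origin at the bottom-left of its bounding rectangle.
Bottom plate: 160 × 20, A = 3 200 mm², y = 10 mm, Ī = 106 667 mm⁴.
Web plate: 14 × 160, A = 2 240 mm², y = 100 mm, Ī = 4 778 667 mm⁴.
Top plate: 140 × 22, A = 3 080 mm², y = 191 mm, Ī = 124 227 mm⁴.
Centroid: ȳ = ΣA·y / ΣA = 99.094 mm.
Transfer each piece to the horizontal axis through the centroid using Ī + A·d² with d = y − 99.094:
  bottom plate: d = -89.094 mm → contributes +25 507 378 mm⁴
  web plate: d = 0.9061 mm → contributes +4 780 506 mm⁴
  top plate: d = 91.906 mm → contributes +26 140 161 mm⁴
Total I = 56 428 045 mm⁴.

I_x ≈ 5.64 × 10⁷ mm⁴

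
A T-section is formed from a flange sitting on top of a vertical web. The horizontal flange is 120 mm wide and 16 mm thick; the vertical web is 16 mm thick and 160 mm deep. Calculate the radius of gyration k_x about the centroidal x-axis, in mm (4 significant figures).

k_x ≈ 55.90 mm

Treat the section as a set of non-overlapping primitives; coordinates are from the bounding-box lower-left.
Flange: 120 × 16, A = 1 920 mm², y = 168 mm, Ī = 40 960 mm⁴.
Web: 16 × 160, A = 2 560 mm², y = 80 mm, Ī = 5 461 333 mm⁴.
Centroid: ȳ = ΣA·y / ΣA = 117.714 mm.
Transfer each piece to the centroidal x-axis using Ī + A·d² with d = y − 117.714:
  flange: d = 50.2857 mm → contributes +4 895 974 mm⁴
  web: d = -37.7143 mm → contributes +9 102 594 mm⁴
Total I = 13 998 568 mm⁴.
Radius of gyration: k = √(I/A) = √(13 998 568 / 4 480) = 55.8988 mm.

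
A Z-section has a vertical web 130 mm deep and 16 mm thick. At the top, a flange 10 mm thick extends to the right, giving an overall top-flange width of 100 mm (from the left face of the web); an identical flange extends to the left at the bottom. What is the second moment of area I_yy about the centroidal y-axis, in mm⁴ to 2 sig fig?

I_yy ≈ 5.2 × 10⁶ mm⁴

Break the section into simple shapes (no overlaps), measuring from the bottom-left corner of the bounding box.
Web: 16 × 130, A = 2 080 mm², x = 92 mm, Ī = 44 373 mm⁴.
Top flange (beyond web): 84 × 10, A = 840 mm², x = 142 mm, Ī = 493 920 mm⁴.
Bottom flange (beyond web): 84 × 10, A = 840 mm², x = 42 mm, Ī = 493 920 mm⁴.
Centroid: x̄ = ΣA·x / ΣA = 92 mm.
Transfer each piece to the centroidal y-axis using Ī + A·d² with d = x − 92:
  web: d = 0 mm → contributes +44 373 mm⁴
  top flange (beyond web): d = 50 mm → contributes +2 593 920 mm⁴
  bottom flange (beyond web): d = -50 mm → contributes +2 593 920 mm⁴
Total I = 5 232 213 mm⁴.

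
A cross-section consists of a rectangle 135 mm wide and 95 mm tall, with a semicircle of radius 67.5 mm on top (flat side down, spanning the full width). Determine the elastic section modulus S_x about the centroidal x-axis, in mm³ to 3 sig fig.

Treat the section as a set of non-overlapping primitives; coordinates are from the bounding-box lower-left.
Rectangular body: 135 × 95, A = 12 825 mm², y = 47.5 mm, Ī = 9 645 469 mm⁴.
Semicircular cap: semicircle r = 67.5, A = 7156.9 mm², y = 123.65 mm, Ī = 2 278 490 mm⁴.
Centroid: ȳ = ΣA·y / ΣA = 74.774 mm.
Transfer each piece to the centroidal x-axis using Ī + A·d² with d = y − 74.774:
  rectangular body: d = -27.274 mm → contributes +19 185 562 mm⁴
  semicircular cap: d = 48.874 mm → contributes +19 374 021 mm⁴
Total I = 38 559 583 mm⁴.
Extreme fibre distance c = 87.726 mm; S = I/c = 439 545 mm³.

S_x ≈ 4.40 × 10⁵ mm³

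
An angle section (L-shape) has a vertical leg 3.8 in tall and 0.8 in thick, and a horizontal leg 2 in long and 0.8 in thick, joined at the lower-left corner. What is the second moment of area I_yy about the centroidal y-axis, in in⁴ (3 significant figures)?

Split into non-overlapping primitives; take the origin at the lower-left of the bounding box.
Vertical leg: 0.8 × 3.8, A = 3.04 in², x = 0.4 in, Ī = 0.16213 in⁴.
Horizontal leg (remainder): 1.2 × 0.8, A = 0.96 in², x = 1.4 in, Ī = 0.1152 in⁴.
Centroid: x̄ = ΣA·x / ΣA = 0.64 in.
Transfer each piece to the centroidal y-axis using Ī + A·d² with d = x − 0.64:
  vertical leg: d = -0.24 in → contributes +0.33724 in⁴
  horizontal leg (remainder): d = 0.76 in → contributes +0.6697 in⁴
Total I = 1.0069 in⁴.

I_yy ≈ 1.01 in⁴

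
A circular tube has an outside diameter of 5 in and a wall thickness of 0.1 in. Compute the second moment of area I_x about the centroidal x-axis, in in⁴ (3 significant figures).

I_x ≈ 4.62 in⁴

Break the section into simple shapes (no overlaps), measuring from the bottom-left corner of the bounding box.
Outer circle: ⌀5, A = 19.635 in², y = 2.5 in, Ī = 30.68 in⁴.
Bore (subtracted): ⌀4.8, A = 18.096 in², y = 2.5 in, Ī = 26.058 in⁴.
By symmetry the centroid is at mid-height, ȳ = 2.5 in.
All pieces are centred on the centroidal x-axis, so I = ΣĪ (holes subtracted) = 4.622 in⁴.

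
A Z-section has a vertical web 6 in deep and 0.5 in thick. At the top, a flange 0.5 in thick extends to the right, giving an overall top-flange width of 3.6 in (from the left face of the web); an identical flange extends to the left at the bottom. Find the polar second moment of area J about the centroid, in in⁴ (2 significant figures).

J ≈ 45 in⁴

Split into non-overlapping primitives; take the origin at the lower-left of the bounding box.
Web: 0.5 × 6, A = 3 in², y = 3 in, Ī = 9 in⁴.
Top flange (beyond web): 3.1 × 0.5, A = 1.55 in², y = 5.75 in, Ī = 0.03229 in⁴.
Bottom flange (beyond web): 3.1 × 0.5, A = 1.55 in², y = 0.25 in, Ī = 0.03229 in⁴.
Centroid: ȳ = ΣA·y / ΣA = 3 in.
Transfer each piece to the centroidal x-axis using Ī + A·d² with d = y − 3:
  web: d = 0 in → contributes +9 in⁴
  top flange (beyond web): d = 2.75 in → contributes +11.75 in⁴
  bottom flange (beyond web): d = -2.75 in → contributes +11.75 in⁴
Total I = 32.51 in⁴.
For the y-axis: x̄ = 3.35 in.
Repeating about the centroidal y-axis gives I_y = 12.59 in⁴.
Polar second moment: J = I_x + I_y = 45.1 in⁴.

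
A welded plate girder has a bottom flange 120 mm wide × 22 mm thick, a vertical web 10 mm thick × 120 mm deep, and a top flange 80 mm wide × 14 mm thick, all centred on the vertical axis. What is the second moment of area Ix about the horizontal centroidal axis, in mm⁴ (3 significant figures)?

Ix ≈ 1.74 × 10⁷ mm⁴

Split into non-overlapping primitives; take the origin at the lower-left of the bounding box.
Bottom plate: 120 × 22, A = 2 640 mm², y = 11 mm, Ī = 106 480 mm⁴.
Web plate: 10 × 120, A = 1 200 mm², y = 82 mm, Ī = 1 440 000 mm⁴.
Top plate: 80 × 14, A = 1 120 mm², y = 149 mm, Ī = 18 293 mm⁴.
Centroid: ȳ = ΣA·y / ΣA = 59.339 mm.
Transfer each piece to the horizontal centroidal axis using Ī + A·d² with d = y − 59.339:
  bottom plate: d = -48.339 mm → contributes +6 275 185 mm⁴
  web plate: d = 22.661 mm → contributes +2 056 241 mm⁴
  top plate: d = 89.661 mm → contributes +9 022 138 mm⁴
Total I = 17 353 564 mm⁴.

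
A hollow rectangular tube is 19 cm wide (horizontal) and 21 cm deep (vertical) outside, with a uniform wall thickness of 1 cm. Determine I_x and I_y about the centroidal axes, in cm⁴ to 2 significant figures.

I_x ≈ 4900 cm⁴, I_y ≈ 4200 cm⁴

Treat the section as a set of non-overlapping primitives; coordinates are from the bounding-box lower-left.
Outer rectangle: 19 × 21, A = 399 cm², y = 10.5 cm, Ī = 14 663 cm⁴.
Inner void (subtracted): 17 × 19, A = 323 cm², y = 10.5 cm, Ī = 9 717 cm⁴.
By symmetry the centroid is at mid-height, ȳ = 10.5 cm.
All pieces are centred on the centroidal x-axis, so I = ΣĪ (holes subtracted) = 4 946 cm⁴.
Repeating about the centroidal y-axis gives I_y = 4 224 cm⁴.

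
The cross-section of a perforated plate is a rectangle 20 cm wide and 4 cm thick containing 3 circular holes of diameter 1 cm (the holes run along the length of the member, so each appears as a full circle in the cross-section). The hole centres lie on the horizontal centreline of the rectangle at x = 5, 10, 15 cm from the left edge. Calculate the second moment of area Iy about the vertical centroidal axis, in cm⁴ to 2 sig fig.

Iy ≈ 2600 cm⁴

Treat the section as a set of non-overlapping primitives; coordinates are from the bounding-box lower-left.
Plate: 20 × 4, A = 80 cm², x = 10 cm, Ī = 2 667 cm⁴.
Hole 1 (subtracted): ⌀1, A = 0.7854 cm², x = 5 cm, Ī = 0.04909 cm⁴.
Hole 2 (subtracted): ⌀1, A = 0.7854 cm², x = 10 cm, Ī = 0.04909 cm⁴.
Hole 3 (subtracted): ⌀1, A = 0.7854 cm², x = 15 cm, Ī = 0.04909 cm⁴.
By symmetry the centroid is at mid-width, x̄ = 10 cm.
Transfer each piece to the vertical centroidal axis using Ī + A·d² with d = x − 10:
  plate: d = 0 cm → contributes +2 667 cm⁴
  hole 1: d = -5 cm → contributes −19.68 cm⁴
  hole 2: d = 0 cm → contributes −0.04909 cm⁴
  hole 3: d = 5 cm → contributes −19.68 cm⁴
Total I = 2 627 cm⁴.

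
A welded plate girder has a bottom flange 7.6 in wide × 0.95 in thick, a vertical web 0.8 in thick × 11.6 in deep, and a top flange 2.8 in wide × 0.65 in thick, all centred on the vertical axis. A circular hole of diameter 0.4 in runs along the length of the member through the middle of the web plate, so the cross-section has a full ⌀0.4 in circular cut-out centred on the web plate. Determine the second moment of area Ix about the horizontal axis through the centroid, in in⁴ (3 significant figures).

Ix ≈ 393 in⁴

Treat the section as a set of non-overlapping primitives; coordinates are from the bounding-box lower-left.
Bottom plate: 7.6 × 0.95, A = 7.22 in², y = 0.475 in, Ī = 0.543 in⁴.
Web plate: 0.8 × 11.6, A = 9.28 in², y = 6.75 in, Ī = 104.06 in⁴.
Top plate: 2.8 × 0.65, A = 1.82 in², y = 12.875 in, Ī = 0.064079 in⁴.
Hole (subtracted): ⌀0.4, A = 0.12566 in², y = 6.75 in, Ī = 0.0012566 in⁴.
Centroid: ȳ = ΣA·y / ΣA = 4.8726 in.
Transfer each piece to the horizontal axis through the centroid using Ī + A·d² with d = y − 4.8726:
  bottom plate: d = -4.3976 in → contributes +140.17 in⁴
  web plate: d = 1.8774 in → contributes +136.77 in⁴
  top plate: d = 8.0024 in → contributes +116.61 in⁴
  hole: d = 1.8774 in → contributes −0.44417 in⁴
Total I = 393.11 in⁴.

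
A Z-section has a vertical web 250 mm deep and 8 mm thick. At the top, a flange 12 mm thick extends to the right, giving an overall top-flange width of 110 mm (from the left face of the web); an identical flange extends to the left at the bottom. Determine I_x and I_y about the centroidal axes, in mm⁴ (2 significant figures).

Decompose the section into non-overlapping parts with the origin at the bottom-left of its bounding rectangle.
Web: 8 × 250, A = 2 000 mm², y = 125 mm, Ī = 10 416 667 mm⁴.
Top flange (beyond web): 102 × 12, A = 1 224 mm², y = 244 mm, Ī = 14 688 mm⁴.
Bottom flange (beyond web): 102 × 12, A = 1 224 mm², y = 6 mm, Ī = 14 688 mm⁴.
Centroid: ȳ = ΣA·y / ΣA = 125 mm.
Transfer each piece to the centroidal x-axis using Ī + A·d² with d = y − 125:
  web: d = 0 mm → contributes +10 416 667 mm⁴
  top flange (beyond web): d = 119 mm → contributes +17 347 752 mm⁴
  bottom flange (beyond web): d = -119 mm → contributes +17 347 752 mm⁴
Total I = 45 112 171 mm⁴.
For the y-axis: x̄ = 106 mm.
Repeating about the centroidal y-axis gives I_y = 9 538 283 mm⁴.

I_x ≈ 4.5 × 10⁷ mm⁴, I_y ≈ 9.5 × 10⁶ mm⁴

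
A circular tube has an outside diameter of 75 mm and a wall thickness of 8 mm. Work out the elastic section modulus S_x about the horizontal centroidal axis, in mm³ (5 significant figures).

Break the section into simple shapes (no overlaps), measuring from the bottom-left corner of the bounding box.
Outer circle: ⌀75, A = 4417.865 mm², y = 37.5 mm, Ī = 1 553 156 mm⁴.
Bore (subtracted): ⌀59, A = 2733.971 mm², y = 37.5 mm, Ī = 594809.6 mm⁴.
By symmetry the centroid is at mid-height, ȳ = 37.5 mm.
All pieces are centred on the horizontal centroidal axis, so I = ΣĪ (holes subtracted) = 958 346 mm⁴.
Extreme fibre distance c = 37.5 mm; S = I/c = 25555.89 mm³.

S_x ≈ 2.5556 × 10⁴ mm³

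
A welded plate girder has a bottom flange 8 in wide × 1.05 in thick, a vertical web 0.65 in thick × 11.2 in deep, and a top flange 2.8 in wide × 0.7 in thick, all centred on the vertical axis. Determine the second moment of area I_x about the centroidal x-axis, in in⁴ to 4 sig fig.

I_x ≈ 371.7 in⁴

Decompose the section into non-overlapping parts with the origin at the bottom-left of its bounding rectangle.
Bottom plate: 8 × 1.05, A = 8.4 in², y = 0.525 in, Ī = 0.77175 in⁴.
Web plate: 0.65 × 11.2, A = 7.28 in², y = 6.65 in, Ī = 76.1003 in⁴.
Top plate: 2.8 × 0.7, A = 1.96 in², y = 12.6 in, Ī = 0.0800333 in⁴.
Centroid: ȳ = ΣA·y / ΣA = 4.39444 in.
Transfer each piece to the centroidal x-axis using Ī + A·d² with d = y − 4.39444:
  bottom plate: d = -3.86944 in → contributes +126.542 in⁴
  web plate: d = 2.25556 in → contributes +113.137 in⁴
  top plate: d = 8.20556 in → contributes +132.049 in⁴
Total I = 371.728 in⁴.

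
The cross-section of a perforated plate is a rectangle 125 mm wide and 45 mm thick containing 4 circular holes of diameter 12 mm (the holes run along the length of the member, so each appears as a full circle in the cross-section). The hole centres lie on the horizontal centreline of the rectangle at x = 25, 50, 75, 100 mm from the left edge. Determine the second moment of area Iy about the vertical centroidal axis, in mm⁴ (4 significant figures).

Break the section into simple shapes (no overlaps), measuring from the bottom-left corner of the bounding box.
Plate: 125 × 45, A = 5 625 mm², x = 62.5 mm, Ī = 7 324 219 mm⁴.
Hole 1 (subtracted): ⌀12, A = 113.097 mm², x = 25 mm, Ī = 1017.88 mm⁴.
Hole 2 (subtracted): ⌀12, A = 113.097 mm², x = 50 mm, Ī = 1017.88 mm⁴.
Hole 3 (subtracted): ⌀12, A = 113.097 mm², x = 75 mm, Ī = 1017.88 mm⁴.
Hole 4 (subtracted): ⌀12, A = 113.097 mm², x = 100 mm, Ī = 1017.88 mm⁴.
By symmetry the centroid is at mid-width, x̄ = 62.5 mm.
Transfer each piece to the vertical centroidal axis using Ī + A·d² with d = x − 62.5:
  plate: d = 0 mm → contributes +7 324 219 mm⁴
  hole 1: d = -37.5 mm → contributes −160 061 mm⁴
  hole 2: d = -12.5 mm → contributes −18689.3 mm⁴
  hole 3: d = 12.5 mm → contributes −18689.3 mm⁴
  hole 4: d = 37.5 mm → contributes −160 061 mm⁴
Total I = 6 966 718 mm⁴.

Iy ≈ 6.967 × 10⁶ mm⁴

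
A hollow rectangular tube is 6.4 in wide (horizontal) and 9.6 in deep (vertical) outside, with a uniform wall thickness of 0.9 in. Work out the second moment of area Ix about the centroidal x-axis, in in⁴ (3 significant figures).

Ix ≈ 290 in⁴

Treat the section as a set of non-overlapping primitives; coordinates are from the bounding-box lower-left.
Outer rectangle: 6.4 × 9.6, A = 61.44 in², y = 4.8 in, Ī = 471.86 in⁴.
Inner void (subtracted): 4.6 × 7.8, A = 35.88 in², y = 4.8 in, Ī = 181.91 in⁴.
By symmetry the centroid is at mid-height, ȳ = 4.8 in.
All pieces are centred on the centroidal x-axis, so I = ΣĪ (holes subtracted) = 289.95 in⁴.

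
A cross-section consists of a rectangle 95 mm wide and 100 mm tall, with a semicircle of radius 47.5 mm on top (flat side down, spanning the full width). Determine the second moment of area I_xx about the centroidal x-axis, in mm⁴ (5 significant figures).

Break the section into simple shapes (no overlaps), measuring from the bottom-left corner of the bounding box.
Rectangular body: 95 × 100, A = 9 500 mm², y = 50 mm, Ī = 7 916 667 mm⁴.
Semicircular cap: semicircle r = 47.5, A = 3544.109 mm², y = 120.1596 mm, Ī = 558735.8 mm⁴.
Centroid: ȳ = ΣA·y / ΣA = 69.0625 mm.
Transfer each piece to the centroidal x-axis using Ī + A·d² with d = y − 69.0625:
  rectangular body: d = -19.0625 mm → contributes +11 368 768 mm⁴
  semicircular cap: d = 51.09712 mm → contributes +9 812 107 mm⁴
Total I = 21 180 875 mm⁴.

I_xx ≈ 2.1181 × 10⁷ mm⁴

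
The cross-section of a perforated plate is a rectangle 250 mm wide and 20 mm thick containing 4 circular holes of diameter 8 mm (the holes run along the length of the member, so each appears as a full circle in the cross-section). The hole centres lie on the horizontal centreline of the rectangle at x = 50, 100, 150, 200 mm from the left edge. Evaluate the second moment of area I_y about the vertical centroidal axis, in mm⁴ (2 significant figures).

I_y ≈ 2.5 × 10⁷ mm⁴

Split into non-overlapping primitives; take the origin at the lower-left of the bounding box.
Plate: 250 × 20, A = 5 000 mm², x = 125 mm, Ī = 26 041 667 mm⁴.
Hole 1 (subtracted): ⌀8, A = 50.27 mm², x = 50 mm, Ī = 201.1 mm⁴.
Hole 2 (subtracted): ⌀8, A = 50.27 mm², x = 100 mm, Ī = 201.1 mm⁴.
Hole 3 (subtracted): ⌀8, A = 50.27 mm², x = 150 mm, Ī = 201.1 mm⁴.
Hole 4 (subtracted): ⌀8, A = 50.27 mm², x = 200 mm, Ī = 201.1 mm⁴.
By symmetry the centroid is at mid-width, x̄ = 125 mm.
Transfer each piece to the vertical centroidal axis using Ī + A·d² with d = x − 125:
  plate: d = 0 mm → contributes +26 041 667 mm⁴
  hole 1: d = -75 mm → contributes −282 944 mm⁴
  hole 2: d = -25 mm → contributes −31 617 mm⁴
  hole 3: d = 25 mm → contributes −31 617 mm⁴
  hole 4: d = 75 mm → contributes −282 944 mm⁴
Total I = 25 412 544 mm⁴.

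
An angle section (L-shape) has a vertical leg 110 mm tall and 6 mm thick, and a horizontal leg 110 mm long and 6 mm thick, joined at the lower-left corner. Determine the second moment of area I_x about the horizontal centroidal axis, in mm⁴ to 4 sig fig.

Split into non-overlapping primitives; take the origin at the lower-left of the bounding box.
Vertical leg: 6 × 110, A = 660 mm², y = 55 mm, Ī = 665 500 mm⁴.
Horizontal leg (remainder): 104 × 6, A = 624 mm², y = 3 mm, Ī = 1 872 mm⁴.
Centroid: ȳ = ΣA·y / ΣA = 29.729 mm.
Transfer each piece to the horizontal centroidal axis using Ī + A·d² with d = y − 29.729:
  vertical leg: d = 25.271 mm → contributes +1 086 992 mm⁴
  horizontal leg (remainder): d = -26.729 mm → contributes +447 681 mm⁴
Total I = 1 534 674 mm⁴.

I_x ≈ 1.535 × 10⁶ mm⁴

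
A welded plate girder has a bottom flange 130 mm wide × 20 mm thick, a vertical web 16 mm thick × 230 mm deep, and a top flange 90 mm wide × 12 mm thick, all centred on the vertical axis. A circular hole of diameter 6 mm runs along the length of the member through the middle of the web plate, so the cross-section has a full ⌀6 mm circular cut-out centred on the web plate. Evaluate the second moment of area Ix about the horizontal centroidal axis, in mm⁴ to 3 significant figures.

Ix ≈ 6.76 × 10⁷ mm⁴

Decompose the section into non-overlapping parts with the origin at the bottom-left of its bounding rectangle.
Bottom plate: 130 × 20, A = 2 600 mm², y = 10 mm, Ī = 86 667 mm⁴.
Web plate: 16 × 230, A = 3 680 mm², y = 135 mm, Ī = 16 222 667 mm⁴.
Top plate: 90 × 12, A = 1 080 mm², y = 256 mm, Ī = 12 960 mm⁴.
Hole (subtracted): ⌀6, A = 28.274 mm², y = 135 mm, Ī = 63.617 mm⁴.
Centroid: ȳ = ΣA·y / ΣA = 108.5 mm.
Transfer each piece to the horizontal centroidal axis using Ī + A·d² with d = y − 108.5:
  bottom plate: d = -98.496 mm → contributes +25 310 472 mm⁴
  web plate: d = 26.504 mm → contributes +18 807 725 mm⁴
  top plate: d = 147.5 mm → contributes +23 510 982 mm⁴
  hole: d = 26.504 mm → contributes −19 925 mm⁴
Total I = 67 609 254 mm⁴.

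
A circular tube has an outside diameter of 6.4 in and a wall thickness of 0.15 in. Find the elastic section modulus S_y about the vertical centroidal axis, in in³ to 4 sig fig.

Split into non-overlapping primitives; take the origin at the lower-left of the bounding box.
Outer circle: ⌀6.4, A = 32.1699 in², x = 3.2 in, Ī = 82.355 in⁴.
Bore (subtracted): ⌀6.1, A = 29.2247 in², x = 3.2 in, Ī = 67.9656 in⁴.
By symmetry the centroid is at mid-width, x̄ = 3.2 in.
All pieces are centred on the vertical centroidal axis, so I = ΣĪ (holes subtracted) = 14.3894 in⁴.
Extreme fibre distance c = 3.2 in; S = I/c = 4.49667 in³.

S_y ≈ 4.497 in³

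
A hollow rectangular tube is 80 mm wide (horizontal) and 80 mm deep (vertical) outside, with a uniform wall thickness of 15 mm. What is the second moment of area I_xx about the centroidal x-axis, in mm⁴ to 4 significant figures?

I_xx ≈ 2.893 × 10⁶ mm⁴

Break the section into simple shapes (no overlaps), measuring from the bottom-left corner of the bounding box.
Outer rectangle: 80 × 80, A = 6 400 mm², y = 40 mm, Ī = 3 413 333 mm⁴.
Inner void (subtracted): 50 × 50, A = 2 500 mm², y = 40 mm, Ī = 520 833 mm⁴.
By symmetry the centroid is at mid-height, ȳ = 40 mm.
All pieces are centred on the centroidal x-axis, so I = ΣĪ (holes subtracted) = 2 892 500 mm⁴.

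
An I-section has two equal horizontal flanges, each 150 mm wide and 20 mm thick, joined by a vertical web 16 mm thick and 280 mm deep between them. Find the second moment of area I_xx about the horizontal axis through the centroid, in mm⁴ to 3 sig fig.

I_xx ≈ 1.64 × 10⁸ mm⁴

Break the section into simple shapes (no overlaps), measuring from the bottom-left corner of the bounding box.
Bottom flange: 150 × 20, A = 3 000 mm², y = 10 mm, Ī = 100 000 mm⁴.
Web: 16 × 280, A = 4 480 mm², y = 160 mm, Ī = 29 269 333 mm⁴.
Top flange: 150 × 20, A = 3 000 mm², y = 310 mm, Ī = 100 000 mm⁴.
By symmetry the centroid is at mid-height, ȳ = 160 mm.
Transfer each piece to the horizontal axis through the centroid using Ī + A·d² with d = y − 160:
  bottom flange: d = -150 mm → contributes +67 600 000 mm⁴
  web: d = 0 mm → contributes +29 269 333 mm⁴
  top flange: d = 150 mm → contributes +67 600 000 mm⁴
Total I = 164 469 333 mm⁴.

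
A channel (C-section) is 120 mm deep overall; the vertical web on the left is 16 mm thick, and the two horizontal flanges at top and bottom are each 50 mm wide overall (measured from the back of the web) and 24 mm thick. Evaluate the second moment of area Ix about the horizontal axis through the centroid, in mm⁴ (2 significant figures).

Ix ≈ 6.1 × 10⁶ mm⁴

Break the section into simple shapes (no overlaps), measuring from the bottom-left corner of the bounding box.
Web: 16 × 120, A = 1 920 mm², y = 60 mm, Ī = 2 304 000 mm⁴.
Top flange (beyond web): 34 × 24, A = 816 mm², y = 108 mm, Ī = 39 168 mm⁴.
Bottom flange (beyond web): 34 × 24, A = 816 mm², y = 12 mm, Ī = 39 168 mm⁴.
By symmetry the centroid is at mid-height, ȳ = 60 mm.
Transfer each piece to the horizontal axis through the centroid using Ī + A·d² with d = y − 60:
  web: d = 0 mm → contributes +2 304 000 mm⁴
  top flange (beyond web): d = 48 mm → contributes +1 919 232 mm⁴
  bottom flange (beyond web): d = -48 mm → contributes +1 919 232 mm⁴
Total I = 6 142 464 mm⁴.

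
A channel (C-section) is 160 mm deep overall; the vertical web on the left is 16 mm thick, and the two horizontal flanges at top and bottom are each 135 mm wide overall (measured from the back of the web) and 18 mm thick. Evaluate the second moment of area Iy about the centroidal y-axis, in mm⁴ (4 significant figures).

Decompose the section into non-overlapping parts with the origin at the bottom-left of its bounding rectangle.
Web: 16 × 160, A = 2 560 mm², x = 8 mm, Ī = 54613.3 mm⁴.
Top flange (beyond web): 119 × 18, A = 2 142 mm², x = 75.5 mm, Ī = 2 527 739 mm⁴.
Bottom flange (beyond web): 119 × 18, A = 2 142 mm², x = 75.5 mm, Ī = 2 527 739 mm⁴.
Centroid: x̄ = ΣA·x / ΣA = 50.2516 mm.
Transfer each piece to the centroidal y-axis using Ī + A·d² with d = x − 50.2516:
  web: d = -42.2516 mm → contributes +4 624 721 mm⁴
  top flange (beyond web): d = 25.2484 mm → contributes +3 893 224 mm⁴
  bottom flange (beyond web): d = 25.2484 mm → contributes +3 893 224 mm⁴
Total I = 12 411 168 mm⁴.

Iy ≈ 1.241 × 10⁷ mm⁴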